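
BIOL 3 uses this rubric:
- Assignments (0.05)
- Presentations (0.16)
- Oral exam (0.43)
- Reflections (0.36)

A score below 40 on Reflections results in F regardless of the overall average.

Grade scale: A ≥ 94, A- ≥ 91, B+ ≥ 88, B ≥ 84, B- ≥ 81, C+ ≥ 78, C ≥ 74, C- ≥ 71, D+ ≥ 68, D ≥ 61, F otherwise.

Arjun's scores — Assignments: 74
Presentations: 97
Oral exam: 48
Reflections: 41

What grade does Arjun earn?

F

Reflections score 41 ≥ 40: minimum met.
Weighted total:
  Assignments 74 × 0.05 = 3.7
  Presentations 97 × 0.16 = 15.52
  Oral exam 48 × 0.43 = 20.64
  Reflections 41 × 0.36 = 14.76
Sum = 54.62
54.62 < 61 → F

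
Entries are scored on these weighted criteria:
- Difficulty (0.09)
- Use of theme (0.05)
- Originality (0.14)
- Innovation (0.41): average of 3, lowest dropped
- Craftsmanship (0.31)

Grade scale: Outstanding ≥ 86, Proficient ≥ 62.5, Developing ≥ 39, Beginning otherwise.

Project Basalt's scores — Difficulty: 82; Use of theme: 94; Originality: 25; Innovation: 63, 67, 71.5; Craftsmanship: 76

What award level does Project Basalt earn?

Innovation: drop 63 → average of remaining 2 = 138.5/2 = 69.25
Weighted total:
  Difficulty 82 × 0.09 = 7.38
  Use of theme 94 × 0.05 = 4.7
  Originality 25 × 0.14 = 3.5
  Innovation 69.25 × 0.41 = 28.3925
  Craftsmanship 76 × 0.31 = 23.56
Sum = 67.5325
67.5325 is ≥ 62.5 and < 86 → Proficient

Proficient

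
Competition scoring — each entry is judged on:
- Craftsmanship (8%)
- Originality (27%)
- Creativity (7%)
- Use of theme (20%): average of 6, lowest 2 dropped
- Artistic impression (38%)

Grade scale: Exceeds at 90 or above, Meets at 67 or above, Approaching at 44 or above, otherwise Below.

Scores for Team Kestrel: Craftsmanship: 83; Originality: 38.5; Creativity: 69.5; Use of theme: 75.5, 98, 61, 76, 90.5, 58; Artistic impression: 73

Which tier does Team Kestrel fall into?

Approaching

Use of theme: drop 58, 61 → average of remaining 4 = 340/4 = 85
Weighted total:
  Craftsmanship 83 × 0.08 = 6.64
  Originality 38.5 × 0.27 = 10.395
  Creativity 69.5 × 0.07 = 4.865
  Use of theme 85 × 0.2 = 17
  Artistic impression 73 × 0.38 = 27.74
Sum = 66.64
66.64 is ≥ 44 and < 67 → Approaching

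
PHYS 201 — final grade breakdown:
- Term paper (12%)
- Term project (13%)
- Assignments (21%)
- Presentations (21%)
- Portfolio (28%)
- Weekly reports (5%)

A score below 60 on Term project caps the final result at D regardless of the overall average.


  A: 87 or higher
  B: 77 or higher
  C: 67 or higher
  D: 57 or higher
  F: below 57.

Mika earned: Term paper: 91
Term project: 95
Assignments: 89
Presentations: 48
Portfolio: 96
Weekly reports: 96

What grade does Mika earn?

B

Term project score 95 ≥ 60: minimum met.
Weighted total:
  Term paper 91 × 0.12 = 10.92
  Term project 95 × 0.13 = 12.35
  Assignments 89 × 0.21 = 18.69
  Presentations 48 × 0.21 = 10.08
  Portfolio 96 × 0.28 = 26.88
  Weekly reports 96 × 0.05 = 4.8
Sum = 83.72
83.72 is ≥ 77 and < 87 → B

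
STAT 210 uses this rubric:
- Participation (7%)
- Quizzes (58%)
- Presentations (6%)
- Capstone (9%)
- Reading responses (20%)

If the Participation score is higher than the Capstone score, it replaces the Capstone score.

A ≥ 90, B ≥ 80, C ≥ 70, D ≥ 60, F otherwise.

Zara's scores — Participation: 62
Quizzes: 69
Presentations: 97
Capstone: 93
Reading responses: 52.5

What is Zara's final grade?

D

Participation (62) ≤ Capstone (93), so Capstone stays at 93.
Weighted total:
  Participation 62 × 0.07 = 4.34
  Quizzes 69 × 0.58 = 40.02
  Presentations 97 × 0.06 = 5.82
  Capstone 93 × 0.09 = 8.37
  Reading responses 52.5 × 0.2 = 10.5
Sum = 69.05
69.05 is ≥ 60 and < 70 → D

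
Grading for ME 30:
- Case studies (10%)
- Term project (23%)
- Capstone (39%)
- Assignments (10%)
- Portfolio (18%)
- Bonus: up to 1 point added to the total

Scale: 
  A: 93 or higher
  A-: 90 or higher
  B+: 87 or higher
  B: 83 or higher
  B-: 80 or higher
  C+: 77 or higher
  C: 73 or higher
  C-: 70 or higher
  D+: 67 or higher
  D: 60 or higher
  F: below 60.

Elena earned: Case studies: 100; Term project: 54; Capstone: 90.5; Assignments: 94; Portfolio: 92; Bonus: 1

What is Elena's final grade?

Weighted total:
  Case studies 100 × 0.1 = 10
  Term project 54 × 0.23 = 12.42
  Capstone 90.5 × 0.39 = 35.295
  Assignments 94 × 0.1 = 9.4
  Portfolio 92 × 0.18 = 16.56
Sum = 83.675
Bonus: 83.675 + 1 = 84.675
84.675 is ≥ 83 and < 87 → B

B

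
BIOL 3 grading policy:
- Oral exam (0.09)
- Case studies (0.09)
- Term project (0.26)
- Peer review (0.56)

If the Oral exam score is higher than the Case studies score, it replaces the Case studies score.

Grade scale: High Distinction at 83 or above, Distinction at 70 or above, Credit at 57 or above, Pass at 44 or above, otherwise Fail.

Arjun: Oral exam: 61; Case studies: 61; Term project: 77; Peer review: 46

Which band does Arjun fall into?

Oral exam (61) ≤ Case studies (61), so Case studies stays at 61.
Weighted total:
  Oral exam 61 × 0.09 = 5.49
  Case studies 61 × 0.09 = 5.49
  Term project 77 × 0.26 = 20.02
  Peer review 46 × 0.56 = 25.76
Sum = 56.76
56.76 is ≥ 44 and < 57 → Pass

Pass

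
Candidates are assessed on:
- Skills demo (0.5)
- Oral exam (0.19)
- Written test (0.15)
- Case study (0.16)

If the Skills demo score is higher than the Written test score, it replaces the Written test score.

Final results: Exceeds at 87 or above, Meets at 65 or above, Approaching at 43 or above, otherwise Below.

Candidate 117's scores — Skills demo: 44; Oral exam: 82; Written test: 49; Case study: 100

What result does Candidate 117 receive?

Skills demo (44) ≤ Written test (49), so Written test stays at 49.
Weighted total:
  Skills demo 44 × 0.5 = 22
  Oral exam 82 × 0.19 = 15.58
  Written test 49 × 0.15 = 7.35
  Case study 100 × 0.16 = 16
Sum = 60.93
60.93 is ≥ 43 and < 65 → Approaching

Approaching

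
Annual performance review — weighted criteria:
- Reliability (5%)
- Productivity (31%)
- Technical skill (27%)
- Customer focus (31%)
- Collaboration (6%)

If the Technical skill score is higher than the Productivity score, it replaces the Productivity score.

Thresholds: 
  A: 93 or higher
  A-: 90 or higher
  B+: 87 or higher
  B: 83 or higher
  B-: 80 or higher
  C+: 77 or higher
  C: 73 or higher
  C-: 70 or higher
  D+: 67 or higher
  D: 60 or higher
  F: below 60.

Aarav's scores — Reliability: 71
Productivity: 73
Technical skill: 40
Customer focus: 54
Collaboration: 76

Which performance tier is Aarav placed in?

Technical skill (40) ≤ Productivity (73), so Productivity stays at 73.
Weighted total:
  Reliability 71 × 0.05 = 3.55
  Productivity 73 × 0.31 = 22.63
  Technical skill 40 × 0.27 = 10.8
  Customer focus 54 × 0.31 = 16.74
  Collaboration 76 × 0.06 = 4.56
Sum = 58.28
58.28 < 60 → F

F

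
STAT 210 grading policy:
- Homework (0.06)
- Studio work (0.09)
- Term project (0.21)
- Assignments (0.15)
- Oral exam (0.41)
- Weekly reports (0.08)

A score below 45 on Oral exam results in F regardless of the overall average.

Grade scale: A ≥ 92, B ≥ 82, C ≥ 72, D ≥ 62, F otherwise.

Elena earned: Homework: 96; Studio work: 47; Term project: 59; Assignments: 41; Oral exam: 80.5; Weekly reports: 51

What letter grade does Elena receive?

D

Oral exam score 80.5 ≥ 45: minimum met.
Weighted total:
  Homework 96 × 0.06 = 5.76
  Studio work 47 × 0.09 = 4.23
  Term project 59 × 0.21 = 12.39
  Assignments 41 × 0.15 = 6.15
  Oral exam 80.5 × 0.41 = 33.005
  Weekly reports 51 × 0.08 = 4.08
Sum = 65.615
65.615 is ≥ 62 and < 72 → D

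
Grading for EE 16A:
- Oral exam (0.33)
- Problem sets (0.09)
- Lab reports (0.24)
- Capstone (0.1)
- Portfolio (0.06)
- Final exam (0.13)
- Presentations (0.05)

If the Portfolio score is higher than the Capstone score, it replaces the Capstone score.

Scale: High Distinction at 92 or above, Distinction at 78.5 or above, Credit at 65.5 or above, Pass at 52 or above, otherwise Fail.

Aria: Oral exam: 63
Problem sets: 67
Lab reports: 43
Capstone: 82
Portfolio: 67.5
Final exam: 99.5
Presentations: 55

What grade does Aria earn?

Pass

Portfolio (67.5) ≤ Capstone (82), so Capstone stays at 82.
Weighted total:
  Oral exam 63 × 0.33 = 20.79
  Problem sets 67 × 0.09 = 6.03
  Lab reports 43 × 0.24 = 10.32
  Capstone 82 × 0.1 = 8.2
  Portfolio 67.5 × 0.06 = 4.05
  Final exam 99.5 × 0.13 = 12.935
  Presentations 55 × 0.05 = 2.75
Sum = 65.075
65.075 is ≥ 52 and < 65.5 → Pass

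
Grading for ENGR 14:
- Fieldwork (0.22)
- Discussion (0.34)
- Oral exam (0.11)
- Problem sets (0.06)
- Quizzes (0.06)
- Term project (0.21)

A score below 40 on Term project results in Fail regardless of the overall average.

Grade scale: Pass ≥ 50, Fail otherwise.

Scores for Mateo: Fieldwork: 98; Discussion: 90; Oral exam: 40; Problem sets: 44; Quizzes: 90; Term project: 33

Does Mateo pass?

Term project score 33 < 40: minimum not met.
Weighted total:
  Fieldwork 98 × 0.22 = 21.56
  Discussion 90 × 0.34 = 30.6
  Oral exam 40 × 0.11 = 4.4
  Problem sets 44 × 0.06 = 2.64
  Quizzes 90 × 0.06 = 5.4
  Term project 33 × 0.21 = 6.93
Sum = 71.53
Because the Term project minimum was not met, the result is Fail.

Fail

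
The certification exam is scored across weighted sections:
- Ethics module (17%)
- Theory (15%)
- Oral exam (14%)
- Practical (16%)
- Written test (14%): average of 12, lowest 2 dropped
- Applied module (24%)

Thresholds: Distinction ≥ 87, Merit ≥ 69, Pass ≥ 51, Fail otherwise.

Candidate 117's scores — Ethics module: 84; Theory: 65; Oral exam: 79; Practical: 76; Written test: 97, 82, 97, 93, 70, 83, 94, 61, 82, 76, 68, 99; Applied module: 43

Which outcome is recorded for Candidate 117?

Merit

Written test: drop 61, 68 → average of remaining 10 = 873/10 = 87.3
Weighted total:
  Ethics module 84 × 0.17 = 14.28
  Theory 65 × 0.15 = 9.75
  Oral exam 79 × 0.14 = 11.06
  Practical 76 × 0.16 = 12.16
  Written test 87.3 × 0.14 = 12.222
  Applied module 43 × 0.24 = 10.32
Sum = 69.792
69.792 is ≥ 69 and < 87 → Merit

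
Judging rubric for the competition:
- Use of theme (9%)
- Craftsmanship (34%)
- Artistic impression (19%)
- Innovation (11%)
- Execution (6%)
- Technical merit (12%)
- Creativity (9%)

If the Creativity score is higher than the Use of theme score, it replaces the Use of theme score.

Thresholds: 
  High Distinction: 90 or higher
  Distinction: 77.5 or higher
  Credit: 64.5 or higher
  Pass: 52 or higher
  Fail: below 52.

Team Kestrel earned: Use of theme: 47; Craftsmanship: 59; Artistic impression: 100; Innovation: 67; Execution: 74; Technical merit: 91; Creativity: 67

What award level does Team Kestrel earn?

Creativity (67) > Use of theme (47), so Use of theme counts as 67.
Weighted total:
  Use of theme 67 × 0.09 = 6.03
  Craftsmanship 59 × 0.34 = 20.06
  Artistic impression 100 × 0.19 = 19
  Innovation 67 × 0.11 = 7.37
  Execution 74 × 0.06 = 4.44
  Technical merit 91 × 0.12 = 10.92
  Creativity 67 × 0.09 = 6.03
Sum = 73.85
73.85 is ≥ 64.5 and < 77.5 → Credit

Credit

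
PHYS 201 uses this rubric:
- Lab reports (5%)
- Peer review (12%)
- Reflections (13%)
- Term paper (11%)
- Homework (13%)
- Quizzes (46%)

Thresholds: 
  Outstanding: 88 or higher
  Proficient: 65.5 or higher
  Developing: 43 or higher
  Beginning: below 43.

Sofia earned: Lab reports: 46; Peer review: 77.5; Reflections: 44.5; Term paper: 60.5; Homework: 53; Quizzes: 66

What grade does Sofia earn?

Developing

Weighted total:
  Lab reports 46 × 0.05 = 2.3
  Peer review 77.5 × 0.12 = 9.3
  Reflections 44.5 × 0.13 = 5.785
  Term paper 60.5 × 0.11 = 6.655
  Homework 53 × 0.13 = 6.89
  Quizzes 66 × 0.46 = 30.36
Sum = 61.29
61.29 is ≥ 43 and < 65.5 → Developing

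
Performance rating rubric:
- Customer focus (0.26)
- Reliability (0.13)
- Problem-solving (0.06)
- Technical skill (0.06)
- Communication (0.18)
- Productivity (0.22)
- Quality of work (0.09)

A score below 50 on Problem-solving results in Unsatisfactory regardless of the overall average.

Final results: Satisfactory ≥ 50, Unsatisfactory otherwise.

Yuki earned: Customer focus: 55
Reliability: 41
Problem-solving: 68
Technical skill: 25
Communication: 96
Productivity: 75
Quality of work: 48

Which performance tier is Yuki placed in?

Satisfactory

Problem-solving score 68 ≥ 50: minimum met.
Weighted total:
  Customer focus 55 × 0.26 = 14.3
  Reliability 41 × 0.13 = 5.33
  Problem-solving 68 × 0.06 = 4.08
  Technical skill 25 × 0.06 = 1.5
  Communication 96 × 0.18 = 17.28
  Productivity 75 × 0.22 = 16.5
  Quality of work 48 × 0.09 = 4.32
Sum = 63.31
63.31 ≥ 50 → Satisfactory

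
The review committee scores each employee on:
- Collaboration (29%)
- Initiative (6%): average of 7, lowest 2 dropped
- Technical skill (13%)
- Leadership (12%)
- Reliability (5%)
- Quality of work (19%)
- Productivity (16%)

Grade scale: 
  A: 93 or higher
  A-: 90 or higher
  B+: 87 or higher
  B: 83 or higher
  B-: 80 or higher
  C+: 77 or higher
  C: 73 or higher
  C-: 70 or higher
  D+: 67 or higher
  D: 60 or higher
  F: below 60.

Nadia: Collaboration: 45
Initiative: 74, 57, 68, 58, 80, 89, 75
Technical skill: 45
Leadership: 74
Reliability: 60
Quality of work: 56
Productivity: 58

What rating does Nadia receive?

Initiative: drop 57, 58 → average of remaining 5 = 386/5 = 77.2
Weighted total:
  Collaboration 45 × 0.29 = 13.05
  Initiative 77.2 × 0.06 = 4.632
  Technical skill 45 × 0.13 = 5.85
  Leadership 74 × 0.12 = 8.88
  Reliability 60 × 0.05 = 3
  Quality of work 56 × 0.19 = 10.64
  Productivity 58 × 0.16 = 9.28
Sum = 55.332
55.332 < 60 → F

F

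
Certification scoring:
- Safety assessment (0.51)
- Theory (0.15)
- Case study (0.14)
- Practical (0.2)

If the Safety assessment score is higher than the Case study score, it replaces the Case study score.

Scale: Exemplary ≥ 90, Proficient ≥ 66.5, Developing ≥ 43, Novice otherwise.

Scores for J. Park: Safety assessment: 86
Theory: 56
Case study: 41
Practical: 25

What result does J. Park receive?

Safety assessment (86) > Case study (41), so Case study counts as 86.
Weighted total:
  Safety assessment 86 × 0.51 = 43.86
  Theory 56 × 0.15 = 8.4
  Case study 86 × 0.14 = 12.04
  Practical 25 × 0.2 = 5
Sum = 69.3
69.3 is ≥ 66.5 and < 90 → Proficient

Proficient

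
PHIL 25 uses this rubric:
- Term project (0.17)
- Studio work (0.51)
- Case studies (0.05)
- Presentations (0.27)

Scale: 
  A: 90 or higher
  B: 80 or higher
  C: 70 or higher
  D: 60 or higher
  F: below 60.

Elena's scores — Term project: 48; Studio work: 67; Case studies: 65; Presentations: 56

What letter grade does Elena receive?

Weighted total:
  Term project 48 × 0.17 = 8.16
  Studio work 67 × 0.51 = 34.17
  Case studies 65 × 0.05 = 3.25
  Presentations 56 × 0.27 = 15.12
Sum = 60.7
60.7 is ≥ 60 and < 70 → D

D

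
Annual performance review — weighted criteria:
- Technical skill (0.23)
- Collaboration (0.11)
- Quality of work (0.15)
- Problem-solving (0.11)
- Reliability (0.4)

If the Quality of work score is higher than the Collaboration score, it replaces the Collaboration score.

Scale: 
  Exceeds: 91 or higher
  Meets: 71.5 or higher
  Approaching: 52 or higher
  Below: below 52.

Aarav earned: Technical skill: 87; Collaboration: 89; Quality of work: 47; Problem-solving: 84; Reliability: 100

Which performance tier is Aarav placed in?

Meets

Quality of work (47) ≤ Collaboration (89), so Collaboration stays at 89.
Weighted total:
  Technical skill 87 × 0.23 = 20.01
  Collaboration 89 × 0.11 = 9.79
  Quality of work 47 × 0.15 = 7.05
  Problem-solving 84 × 0.11 = 9.24
  Reliability 100 × 0.4 = 40
Sum = 86.09
86.09 is ≥ 71.5 and < 91 → Meets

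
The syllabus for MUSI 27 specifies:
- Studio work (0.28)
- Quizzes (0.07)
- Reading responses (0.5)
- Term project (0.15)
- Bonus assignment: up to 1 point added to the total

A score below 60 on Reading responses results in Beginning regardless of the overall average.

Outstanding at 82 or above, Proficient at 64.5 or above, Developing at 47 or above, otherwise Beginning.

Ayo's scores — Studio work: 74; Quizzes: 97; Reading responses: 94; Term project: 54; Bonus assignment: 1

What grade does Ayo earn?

Outstanding

Reading responses score 94 ≥ 60: minimum met.
Weighted total:
  Studio work 74 × 0.28 = 20.72
  Quizzes 97 × 0.07 = 6.79
  Reading responses 94 × 0.5 = 47
  Term project 54 × 0.15 = 8.1
Sum = 82.61
Bonus assignment: 82.61 + 1 = 83.61
83.61 ≥ 82 → Outstanding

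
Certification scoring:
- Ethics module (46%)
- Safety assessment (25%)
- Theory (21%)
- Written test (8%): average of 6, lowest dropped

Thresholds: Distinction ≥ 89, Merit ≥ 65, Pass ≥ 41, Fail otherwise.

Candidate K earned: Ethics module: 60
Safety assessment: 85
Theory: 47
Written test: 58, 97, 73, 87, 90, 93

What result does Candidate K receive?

Merit

Written test: drop 58 → average of remaining 5 = 440/5 = 88
Weighted total:
  Ethics module 60 × 0.46 = 27.6
  Safety assessment 85 × 0.25 = 21.25
  Theory 47 × 0.21 = 9.87
  Written test 88 × 0.08 = 7.04
Sum = 65.76
65.76 is ≥ 65 and < 89 → Merit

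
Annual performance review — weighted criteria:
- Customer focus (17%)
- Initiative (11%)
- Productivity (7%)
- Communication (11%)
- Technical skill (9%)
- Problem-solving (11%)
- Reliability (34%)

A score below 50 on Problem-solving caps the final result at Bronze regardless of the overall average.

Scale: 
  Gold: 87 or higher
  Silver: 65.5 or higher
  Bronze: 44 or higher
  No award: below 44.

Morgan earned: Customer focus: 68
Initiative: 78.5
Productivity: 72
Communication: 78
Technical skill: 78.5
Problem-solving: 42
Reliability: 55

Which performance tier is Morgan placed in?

Problem-solving score 42 < 50: minimum not met.
Weighted total:
  Customer focus 68 × 0.17 = 11.56
  Initiative 78.5 × 0.11 = 8.635
  Productivity 72 × 0.07 = 5.04
  Communication 78 × 0.11 = 8.58
  Technical skill 78.5 × 0.09 = 7.065
  Problem-solving 42 × 0.11 = 4.62
  Reliability 55 × 0.34 = 18.7
Sum = 64.2
64.2 would be Bronze; cap at Bronze applies → Bronze.

Bronze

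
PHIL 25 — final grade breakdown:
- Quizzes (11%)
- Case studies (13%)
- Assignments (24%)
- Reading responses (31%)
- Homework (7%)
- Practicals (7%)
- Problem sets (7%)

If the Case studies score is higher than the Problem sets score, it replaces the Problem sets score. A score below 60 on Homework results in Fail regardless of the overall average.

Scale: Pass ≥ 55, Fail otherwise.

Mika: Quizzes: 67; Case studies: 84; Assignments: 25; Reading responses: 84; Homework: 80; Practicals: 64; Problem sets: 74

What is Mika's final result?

Case studies (84) > Problem sets (74), so Problem sets counts as 84.
Homework score 80 ≥ 60: minimum met.
Weighted total:
  Quizzes 67 × 0.11 = 7.37
  Case studies 84 × 0.13 = 10.92
  Assignments 25 × 0.24 = 6
  Reading responses 84 × 0.31 = 26.04
  Homework 80 × 0.07 = 5.6
  Practicals 64 × 0.07 = 4.48
  Problem sets 84 × 0.07 = 5.88
Sum = 66.29
66.29 ≥ 55 → Pass

Pass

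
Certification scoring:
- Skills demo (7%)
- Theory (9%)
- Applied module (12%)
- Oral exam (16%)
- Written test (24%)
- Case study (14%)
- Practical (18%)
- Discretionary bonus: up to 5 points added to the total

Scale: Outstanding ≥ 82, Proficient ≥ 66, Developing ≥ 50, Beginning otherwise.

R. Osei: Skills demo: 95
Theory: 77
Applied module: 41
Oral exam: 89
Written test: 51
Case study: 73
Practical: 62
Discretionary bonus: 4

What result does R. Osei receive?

Proficient

Weighted total:
  Skills demo 95 × 0.07 = 6.65
  Theory 77 × 0.09 = 6.93
  Applied module 41 × 0.12 = 4.92
  Oral exam 89 × 0.16 = 14.24
  Written test 51 × 0.24 = 12.24
  Case study 73 × 0.14 = 10.22
  Practical 62 × 0.18 = 11.16
Sum = 66.36
Discretionary bonus: 66.36 + 4 = 70.36
70.36 is ≥ 66 and < 82 → Proficient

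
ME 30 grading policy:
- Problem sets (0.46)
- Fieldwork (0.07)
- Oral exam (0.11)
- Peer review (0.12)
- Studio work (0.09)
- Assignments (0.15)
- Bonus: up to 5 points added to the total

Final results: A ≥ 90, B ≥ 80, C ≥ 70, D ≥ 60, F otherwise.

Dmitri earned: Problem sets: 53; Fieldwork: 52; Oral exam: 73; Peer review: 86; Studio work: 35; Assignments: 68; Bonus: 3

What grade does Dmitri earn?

D

Weighted total:
  Problem sets 53 × 0.46 = 24.38
  Fieldwork 52 × 0.07 = 3.64
  Oral exam 73 × 0.11 = 8.03
  Peer review 86 × 0.12 = 10.32
  Studio work 35 × 0.09 = 3.15
  Assignments 68 × 0.15 = 10.2
Sum = 59.72
Bonus: 59.72 + 3 = 62.72
62.72 is ≥ 60 and < 70 → D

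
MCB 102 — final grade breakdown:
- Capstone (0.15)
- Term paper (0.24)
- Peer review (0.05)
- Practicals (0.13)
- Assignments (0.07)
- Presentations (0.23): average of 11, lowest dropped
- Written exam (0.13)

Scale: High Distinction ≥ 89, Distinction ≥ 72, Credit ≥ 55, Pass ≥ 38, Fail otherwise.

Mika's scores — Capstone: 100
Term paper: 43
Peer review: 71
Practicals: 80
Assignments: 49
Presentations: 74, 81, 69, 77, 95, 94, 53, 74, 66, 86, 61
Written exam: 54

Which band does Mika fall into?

Credit

Presentations: drop 53 → average of remaining 10 = 777/10 = 77.7
Weighted total:
  Capstone 100 × 0.15 = 15
  Term paper 43 × 0.24 = 10.32
  Peer review 71 × 0.05 = 3.55
  Practicals 80 × 0.13 = 10.4
  Assignments 49 × 0.07 = 3.43
  Presentations 77.7 × 0.23 = 17.871
  Written exam 54 × 0.13 = 7.02
Sum = 67.591
67.591 is ≥ 55 and < 72 → Credit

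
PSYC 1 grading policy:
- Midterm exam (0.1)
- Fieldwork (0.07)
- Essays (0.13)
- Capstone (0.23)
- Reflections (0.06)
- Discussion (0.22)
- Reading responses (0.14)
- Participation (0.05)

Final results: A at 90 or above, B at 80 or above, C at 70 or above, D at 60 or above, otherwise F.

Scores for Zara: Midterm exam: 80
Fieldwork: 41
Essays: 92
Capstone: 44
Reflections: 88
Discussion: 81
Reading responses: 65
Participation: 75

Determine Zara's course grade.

Weighted total:
  Midterm exam 80 × 0.1 = 8
  Fieldwork 41 × 0.07 = 2.87
  Essays 92 × 0.13 = 11.96
  Capstone 44 × 0.23 = 10.12
  Reflections 88 × 0.06 = 5.28
  Discussion 81 × 0.22 = 17.82
  Reading responses 65 × 0.14 = 9.1
  Participation 75 × 0.05 = 3.75
Sum = 68.9
68.9 is ≥ 60 and < 70 → D

D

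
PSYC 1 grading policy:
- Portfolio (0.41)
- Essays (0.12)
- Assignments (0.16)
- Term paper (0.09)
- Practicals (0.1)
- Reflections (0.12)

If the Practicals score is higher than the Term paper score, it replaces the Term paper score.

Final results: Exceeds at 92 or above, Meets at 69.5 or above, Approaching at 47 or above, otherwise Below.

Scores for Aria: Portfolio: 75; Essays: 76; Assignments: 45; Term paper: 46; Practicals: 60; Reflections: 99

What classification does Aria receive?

Meets

Practicals (60) > Term paper (46), so Term paper counts as 60.
Weighted total:
  Portfolio 75 × 0.41 = 30.75
  Essays 76 × 0.12 = 9.12
  Assignments 45 × 0.16 = 7.2
  Term paper 60 × 0.09 = 5.4
  Practicals 60 × 0.1 = 6
  Reflections 99 × 0.12 = 11.88
Sum = 70.35
70.35 is ≥ 69.5 and < 92 → Meets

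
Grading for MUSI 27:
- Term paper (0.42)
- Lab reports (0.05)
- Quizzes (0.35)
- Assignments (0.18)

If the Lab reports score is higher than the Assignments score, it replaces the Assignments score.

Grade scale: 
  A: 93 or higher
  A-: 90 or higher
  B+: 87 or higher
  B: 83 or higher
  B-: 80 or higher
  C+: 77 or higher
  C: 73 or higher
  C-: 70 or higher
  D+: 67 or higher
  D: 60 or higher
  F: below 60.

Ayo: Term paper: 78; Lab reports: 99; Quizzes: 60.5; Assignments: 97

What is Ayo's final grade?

C

Lab reports (99) > Assignments (97), so Assignments counts as 99.
Weighted total:
  Term paper 78 × 0.42 = 32.76
  Lab reports 99 × 0.05 = 4.95
  Quizzes 60.5 × 0.35 = 21.175
  Assignments 99 × 0.18 = 17.82
Sum = 76.705
76.705 is ≥ 73 and < 77 → C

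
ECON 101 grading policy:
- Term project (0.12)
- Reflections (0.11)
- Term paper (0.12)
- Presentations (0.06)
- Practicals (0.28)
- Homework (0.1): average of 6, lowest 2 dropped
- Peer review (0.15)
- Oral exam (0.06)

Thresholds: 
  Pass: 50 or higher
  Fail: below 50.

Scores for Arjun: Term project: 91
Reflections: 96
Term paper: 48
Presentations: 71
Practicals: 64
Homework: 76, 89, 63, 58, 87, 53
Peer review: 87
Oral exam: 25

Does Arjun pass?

Pass

Homework: drop 53, 58 → average of remaining 4 = 315/4 = 78.75
Weighted total:
  Term project 91 × 0.12 = 10.92
  Reflections 96 × 0.11 = 10.56
  Term paper 48 × 0.12 = 5.76
  Presentations 71 × 0.06 = 4.26
  Practicals 64 × 0.28 = 17.92
  Homework 78.75 × 0.1 = 7.875
  Peer review 87 × 0.15 = 13.05
  Oral exam 25 × 0.06 = 1.5
Sum = 71.845
71.845 ≥ 50 → Pass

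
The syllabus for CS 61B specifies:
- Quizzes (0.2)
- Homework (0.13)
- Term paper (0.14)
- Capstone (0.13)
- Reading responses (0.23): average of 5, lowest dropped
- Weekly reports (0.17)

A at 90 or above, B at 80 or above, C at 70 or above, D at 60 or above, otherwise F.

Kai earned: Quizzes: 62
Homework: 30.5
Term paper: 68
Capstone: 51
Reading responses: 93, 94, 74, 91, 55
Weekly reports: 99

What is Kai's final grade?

Reading responses: drop 55 → average of remaining 4 = 352/4 = 88
Weighted total:
  Quizzes 62 × 0.2 = 12.4
  Homework 30.5 × 0.13 = 3.965
  Term paper 68 × 0.14 = 9.52
  Capstone 51 × 0.13 = 6.63
  Reading responses 88 × 0.23 = 20.24
  Weekly reports 99 × 0.17 = 16.83
Sum = 69.585
69.585 is ≥ 60 and < 70 → D

D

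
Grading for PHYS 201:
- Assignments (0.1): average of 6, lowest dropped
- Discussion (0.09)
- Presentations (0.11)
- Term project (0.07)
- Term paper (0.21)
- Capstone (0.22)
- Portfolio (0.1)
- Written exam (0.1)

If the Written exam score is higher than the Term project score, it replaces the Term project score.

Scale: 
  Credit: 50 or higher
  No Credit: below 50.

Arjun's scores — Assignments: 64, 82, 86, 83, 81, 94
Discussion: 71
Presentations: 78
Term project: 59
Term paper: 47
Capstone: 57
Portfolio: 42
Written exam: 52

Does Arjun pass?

Assignments: drop 64 → average of remaining 5 = 426/5 = 85.2
Written exam (52) ≤ Term project (59), so Term project stays at 59.
Weighted total:
  Assignments 85.2 × 0.1 = 8.52
  Discussion 71 × 0.09 = 6.39
  Presentations 78 × 0.11 = 8.58
  Term project 59 × 0.07 = 4.13
  Term paper 47 × 0.21 = 9.87
  Capstone 57 × 0.22 = 12.54
  Portfolio 42 × 0.1 = 4.2
  Written exam 52 × 0.1 = 5.2
Sum = 59.43
59.43 ≥ 50 → Credit

Credit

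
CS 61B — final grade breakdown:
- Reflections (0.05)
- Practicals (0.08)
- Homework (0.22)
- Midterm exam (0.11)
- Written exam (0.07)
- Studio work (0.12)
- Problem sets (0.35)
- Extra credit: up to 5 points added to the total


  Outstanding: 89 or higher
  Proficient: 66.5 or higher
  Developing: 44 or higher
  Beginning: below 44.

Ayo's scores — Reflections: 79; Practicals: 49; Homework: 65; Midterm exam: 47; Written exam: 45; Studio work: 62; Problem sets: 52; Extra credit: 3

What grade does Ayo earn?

Developing

Weighted total:
  Reflections 79 × 0.05 = 3.95
  Practicals 49 × 0.08 = 3.92
  Homework 65 × 0.22 = 14.3
  Midterm exam 47 × 0.11 = 5.17
  Written exam 45 × 0.07 = 3.15
  Studio work 62 × 0.12 = 7.44
  Problem sets 52 × 0.35 = 18.2
Sum = 56.13
Extra credit: 56.13 + 3 = 59.13
59.13 is ≥ 44 and < 66.5 → Developing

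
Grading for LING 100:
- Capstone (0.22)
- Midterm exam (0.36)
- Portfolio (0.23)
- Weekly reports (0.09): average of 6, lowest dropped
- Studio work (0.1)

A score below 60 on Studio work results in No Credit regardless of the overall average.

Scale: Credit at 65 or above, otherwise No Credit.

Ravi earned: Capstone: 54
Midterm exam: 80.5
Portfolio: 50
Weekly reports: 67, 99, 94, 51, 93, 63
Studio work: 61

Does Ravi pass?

Weekly reports: drop 51 → average of remaining 5 = 416/5 = 83.2
Studio work score 61 ≥ 60: minimum met.
Weighted total:
  Capstone 54 × 0.22 = 11.88
  Midterm exam 80.5 × 0.36 = 28.98
  Portfolio 50 × 0.23 = 11.5
  Weekly reports 83.2 × 0.09 = 7.488
  Studio work 61 × 0.1 = 6.1
Sum = 65.948
65.948 ≥ 65 → Credit

Credit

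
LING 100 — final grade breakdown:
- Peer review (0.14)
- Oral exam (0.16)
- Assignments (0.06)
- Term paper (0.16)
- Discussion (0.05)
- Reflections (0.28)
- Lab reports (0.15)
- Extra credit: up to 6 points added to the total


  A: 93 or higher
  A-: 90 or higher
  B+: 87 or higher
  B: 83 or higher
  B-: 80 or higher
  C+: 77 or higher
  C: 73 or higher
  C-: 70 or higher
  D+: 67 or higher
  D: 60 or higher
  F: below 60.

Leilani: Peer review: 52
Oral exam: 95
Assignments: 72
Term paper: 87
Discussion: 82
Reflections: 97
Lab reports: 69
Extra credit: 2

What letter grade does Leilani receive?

Weighted total:
  Peer review 52 × 0.14 = 7.28
  Oral exam 95 × 0.16 = 15.2
  Assignments 72 × 0.06 = 4.32
  Term paper 87 × 0.16 = 13.92
  Discussion 82 × 0.05 = 4.1
  Reflections 97 × 0.28 = 27.16
  Lab reports 69 × 0.15 = 10.35
Sum = 82.33
Extra credit: 82.33 + 2 = 84.33
84.33 is ≥ 83 and < 87 → B

B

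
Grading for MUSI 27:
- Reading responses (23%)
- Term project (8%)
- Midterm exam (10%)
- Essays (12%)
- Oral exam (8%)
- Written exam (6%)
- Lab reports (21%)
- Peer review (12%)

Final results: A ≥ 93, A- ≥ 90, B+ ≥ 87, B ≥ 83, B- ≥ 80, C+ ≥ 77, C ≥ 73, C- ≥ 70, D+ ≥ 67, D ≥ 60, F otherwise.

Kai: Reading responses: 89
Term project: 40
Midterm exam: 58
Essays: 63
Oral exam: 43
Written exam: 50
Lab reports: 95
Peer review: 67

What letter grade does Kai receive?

C-

Weighted total:
  Reading responses 89 × 0.23 = 20.47
  Term project 40 × 0.08 = 3.2
  Midterm exam 58 × 0.1 = 5.8
  Essays 63 × 0.12 = 7.56
  Oral exam 43 × 0.08 = 3.44
  Written exam 50 × 0.06 = 3
  Lab reports 95 × 0.21 = 19.95
  Peer review 67 × 0.12 = 8.04
Sum = 71.46
71.46 is ≥ 70 and < 73 → C-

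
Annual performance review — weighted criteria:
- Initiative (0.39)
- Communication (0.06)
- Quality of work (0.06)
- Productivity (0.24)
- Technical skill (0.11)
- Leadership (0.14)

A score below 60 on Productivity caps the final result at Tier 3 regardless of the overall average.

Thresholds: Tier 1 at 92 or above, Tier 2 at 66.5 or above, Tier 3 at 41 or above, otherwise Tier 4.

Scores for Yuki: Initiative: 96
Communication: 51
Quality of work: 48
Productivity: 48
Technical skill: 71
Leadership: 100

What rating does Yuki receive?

Tier 3

Productivity score 48 < 60: minimum not met.
Weighted total:
  Initiative 96 × 0.39 = 37.44
  Communication 51 × 0.06 = 3.06
  Quality of work 48 × 0.06 = 2.88
  Productivity 48 × 0.24 = 11.52
  Technical skill 71 × 0.11 = 7.81
  Leadership 100 × 0.14 = 14
Sum = 76.71
76.71 would be Tier 2; cap at Tier 3 applies → Tier 3.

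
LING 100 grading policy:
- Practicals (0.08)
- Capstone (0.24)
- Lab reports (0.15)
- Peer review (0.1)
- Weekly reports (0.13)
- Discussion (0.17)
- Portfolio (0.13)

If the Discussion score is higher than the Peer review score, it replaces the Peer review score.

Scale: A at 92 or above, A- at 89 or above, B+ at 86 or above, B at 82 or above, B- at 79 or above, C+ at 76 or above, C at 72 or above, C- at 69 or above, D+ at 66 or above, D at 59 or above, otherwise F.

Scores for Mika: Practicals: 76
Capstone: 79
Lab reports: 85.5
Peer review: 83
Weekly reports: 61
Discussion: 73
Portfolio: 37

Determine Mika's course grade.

Discussion (73) ≤ Peer review (83), so Peer review stays at 83.
Weighted total:
  Practicals 76 × 0.08 = 6.08
  Capstone 79 × 0.24 = 18.96
  Lab reports 85.5 × 0.15 = 12.825
  Peer review 83 × 0.1 = 8.3
  Weekly reports 61 × 0.13 = 7.93
  Discussion 73 × 0.17 = 12.41
  Portfolio 37 × 0.13 = 4.81
Sum = 71.315
71.315 is ≥ 69 and < 72 → C-

C-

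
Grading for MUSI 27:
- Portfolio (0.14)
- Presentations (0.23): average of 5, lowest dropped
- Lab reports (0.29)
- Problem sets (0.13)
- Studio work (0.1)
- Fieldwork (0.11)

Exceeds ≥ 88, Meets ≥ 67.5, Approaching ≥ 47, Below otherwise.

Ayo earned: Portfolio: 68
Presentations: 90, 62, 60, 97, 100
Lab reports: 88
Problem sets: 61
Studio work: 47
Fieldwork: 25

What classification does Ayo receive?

Meets

Presentations: drop 60 → average of remaining 4 = 349/4 = 87.25
Weighted total:
  Portfolio 68 × 0.14 = 9.52
  Presentations 87.25 × 0.23 = 20.0675
  Lab reports 88 × 0.29 = 25.52
  Problem sets 61 × 0.13 = 7.93
  Studio work 47 × 0.1 = 4.7
  Fieldwork 25 × 0.11 = 2.75
Sum = 70.4875
70.4875 is ≥ 67.5 and < 88 → Meets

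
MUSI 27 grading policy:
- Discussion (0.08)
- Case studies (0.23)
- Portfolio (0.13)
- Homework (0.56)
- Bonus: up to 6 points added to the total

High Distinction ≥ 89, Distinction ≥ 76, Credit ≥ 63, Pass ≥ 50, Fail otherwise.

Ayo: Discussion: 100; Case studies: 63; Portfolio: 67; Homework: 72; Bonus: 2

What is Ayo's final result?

Weighted total:
  Discussion 100 × 0.08 = 8
  Case studies 63 × 0.23 = 14.49
  Portfolio 67 × 0.13 = 8.71
  Homework 72 × 0.56 = 40.32
Sum = 71.52
Bonus: 71.52 + 2 = 73.52
73.52 is ≥ 63 and < 76 → Credit

Credit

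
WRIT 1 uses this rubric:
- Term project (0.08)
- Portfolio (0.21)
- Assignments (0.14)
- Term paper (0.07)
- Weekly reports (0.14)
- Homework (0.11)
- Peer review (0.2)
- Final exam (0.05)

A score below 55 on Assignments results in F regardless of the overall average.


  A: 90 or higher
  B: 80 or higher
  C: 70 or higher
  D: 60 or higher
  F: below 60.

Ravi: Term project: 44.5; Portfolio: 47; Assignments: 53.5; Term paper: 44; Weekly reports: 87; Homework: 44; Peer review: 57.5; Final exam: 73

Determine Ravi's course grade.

Assignments score 53.5 < 55: minimum not met.
Weighted total:
  Term project 44.5 × 0.08 = 3.56
  Portfolio 47 × 0.21 = 9.87
  Assignments 53.5 × 0.14 = 7.49
  Term paper 44 × 0.07 = 3.08
  Weekly reports 87 × 0.14 = 12.18
  Homework 44 × 0.11 = 4.84
  Peer review 57.5 × 0.2 = 11.5
  Final exam 73 × 0.05 = 3.65
Sum = 56.17
Because the Assignments minimum was not met, the result is F.

F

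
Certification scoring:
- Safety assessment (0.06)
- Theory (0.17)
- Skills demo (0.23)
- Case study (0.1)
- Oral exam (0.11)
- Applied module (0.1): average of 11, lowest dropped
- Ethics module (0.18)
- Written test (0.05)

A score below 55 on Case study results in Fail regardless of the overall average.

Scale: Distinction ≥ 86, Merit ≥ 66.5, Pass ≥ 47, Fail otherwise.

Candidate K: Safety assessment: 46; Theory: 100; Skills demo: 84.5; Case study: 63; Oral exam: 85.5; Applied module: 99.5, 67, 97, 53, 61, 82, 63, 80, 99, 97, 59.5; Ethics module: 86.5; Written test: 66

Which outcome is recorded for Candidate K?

Merit

Applied module: drop 53 → average of remaining 10 = 805/10 = 80.5
Case study score 63 ≥ 55: minimum met.
Weighted total:
  Safety assessment 46 × 0.06 = 2.76
  Theory 100 × 0.17 = 17
  Skills demo 84.5 × 0.23 = 19.435
  Case study 63 × 0.1 = 6.3
  Oral exam 85.5 × 0.11 = 9.405
  Applied module 80.5 × 0.1 = 8.05
  Ethics module 86.5 × 0.18 = 15.57
  Written test 66 × 0.05 = 3.3
Sum = 81.82
81.82 is ≥ 66.5 and < 86 → Merit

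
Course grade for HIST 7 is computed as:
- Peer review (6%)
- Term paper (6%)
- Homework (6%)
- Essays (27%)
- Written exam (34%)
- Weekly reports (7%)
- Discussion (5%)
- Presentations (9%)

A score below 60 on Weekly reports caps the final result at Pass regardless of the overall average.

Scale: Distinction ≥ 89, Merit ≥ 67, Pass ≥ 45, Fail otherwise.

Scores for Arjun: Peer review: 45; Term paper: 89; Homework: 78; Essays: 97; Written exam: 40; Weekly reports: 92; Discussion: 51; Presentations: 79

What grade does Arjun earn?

Merit

Weekly reports score 92 ≥ 60: minimum met.
Weighted total:
  Peer review 45 × 0.06 = 2.7
  Term paper 89 × 0.06 = 5.34
  Homework 78 × 0.06 = 4.68
  Essays 97 × 0.27 = 26.19
  Written exam 40 × 0.34 = 13.6
  Weekly reports 92 × 0.07 = 6.44
  Discussion 51 × 0.05 = 2.55
  Presentations 79 × 0.09 = 7.11
Sum = 68.61
68.61 is ≥ 67 and < 89 → Merit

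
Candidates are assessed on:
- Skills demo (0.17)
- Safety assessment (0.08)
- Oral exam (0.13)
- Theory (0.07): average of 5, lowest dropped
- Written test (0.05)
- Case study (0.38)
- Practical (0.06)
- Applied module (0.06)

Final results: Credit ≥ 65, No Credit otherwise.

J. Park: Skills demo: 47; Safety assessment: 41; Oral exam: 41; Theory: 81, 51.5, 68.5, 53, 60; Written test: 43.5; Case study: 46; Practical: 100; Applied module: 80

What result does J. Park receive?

Theory: drop 51.5 → average of remaining 4 = 262.5/4 = 65.625
Weighted total:
  Skills demo 47 × 0.17 = 7.99
  Safety assessment 41 × 0.08 = 3.28
  Oral exam 41 × 0.13 = 5.33
  Theory 65.625 × 0.07 = 4.59375
  Written test 43.5 × 0.05 = 2.175
  Case study 46 × 0.38 = 17.48
  Practical 100 × 0.06 = 6
  Applied module 80 × 0.06 = 4.8
Sum = 51.64875
51.64875 < 65 → No Credit

No Credit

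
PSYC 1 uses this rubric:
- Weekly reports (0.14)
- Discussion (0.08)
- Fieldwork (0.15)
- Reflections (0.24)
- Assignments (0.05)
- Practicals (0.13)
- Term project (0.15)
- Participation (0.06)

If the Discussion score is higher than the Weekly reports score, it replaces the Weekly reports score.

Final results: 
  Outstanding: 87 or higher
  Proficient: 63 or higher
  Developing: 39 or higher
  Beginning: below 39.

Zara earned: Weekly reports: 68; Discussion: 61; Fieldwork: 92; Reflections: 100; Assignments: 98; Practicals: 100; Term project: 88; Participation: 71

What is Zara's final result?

Outstanding

Discussion (61) ≤ Weekly reports (68), so Weekly reports stays at 68.
Weighted total:
  Weekly reports 68 × 0.14 = 9.52
  Discussion 61 × 0.08 = 4.88
  Fieldwork 92 × 0.15 = 13.8
  Reflections 100 × 0.24 = 24
  Assignments 98 × 0.05 = 4.9
  Practicals 100 × 0.13 = 13
  Term project 88 × 0.15 = 13.2
  Participation 71 × 0.06 = 4.26
Sum = 87.56
87.56 ≥ 87 → Outstanding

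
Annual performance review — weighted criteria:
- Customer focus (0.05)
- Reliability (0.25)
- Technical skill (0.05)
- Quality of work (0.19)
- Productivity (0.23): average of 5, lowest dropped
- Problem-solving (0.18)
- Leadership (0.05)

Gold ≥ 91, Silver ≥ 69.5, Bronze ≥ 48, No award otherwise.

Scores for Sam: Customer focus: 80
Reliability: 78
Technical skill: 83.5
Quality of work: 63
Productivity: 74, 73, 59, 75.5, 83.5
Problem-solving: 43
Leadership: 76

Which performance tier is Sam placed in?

Productivity: drop 59 → average of remaining 4 = 306/4 = 76.5
Weighted total:
  Customer focus 80 × 0.05 = 4
  Reliability 78 × 0.25 = 19.5
  Technical skill 83.5 × 0.05 = 4.175
  Quality of work 63 × 0.19 = 11.97
  Productivity 76.5 × 0.23 = 17.595
  Problem-solving 43 × 0.18 = 7.74
  Leadership 76 × 0.05 = 3.8
Sum = 68.78
68.78 is ≥ 48 and < 69.5 → Bronze

Bronze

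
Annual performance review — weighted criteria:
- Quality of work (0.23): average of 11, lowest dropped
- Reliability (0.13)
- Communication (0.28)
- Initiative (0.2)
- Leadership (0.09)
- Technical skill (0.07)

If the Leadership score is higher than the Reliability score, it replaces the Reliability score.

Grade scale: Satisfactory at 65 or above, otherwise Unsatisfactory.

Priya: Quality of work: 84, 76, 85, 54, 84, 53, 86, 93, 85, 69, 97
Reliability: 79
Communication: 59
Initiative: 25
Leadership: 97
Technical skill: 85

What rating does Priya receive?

Quality of work: drop 53 → average of remaining 10 = 813/10 = 81.3
Leadership (97) > Reliability (79), so Reliability counts as 97.
Weighted total:
  Quality of work 81.3 × 0.23 = 18.699
  Reliability 97 × 0.13 = 12.61
  Communication 59 × 0.28 = 16.52
  Initiative 25 × 0.2 = 5
  Leadership 97 × 0.09 = 8.73
  Technical skill 85 × 0.07 = 5.95
Sum = 67.509
67.509 ≥ 65 → Satisfactory

Satisfactory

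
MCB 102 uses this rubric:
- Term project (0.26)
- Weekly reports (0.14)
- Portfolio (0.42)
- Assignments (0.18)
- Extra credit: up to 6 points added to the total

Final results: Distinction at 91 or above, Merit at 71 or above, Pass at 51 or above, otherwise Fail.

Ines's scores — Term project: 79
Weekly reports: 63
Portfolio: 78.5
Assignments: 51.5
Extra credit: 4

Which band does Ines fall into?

Weighted total:
  Term project 79 × 0.26 = 20.54
  Weekly reports 63 × 0.14 = 8.82
  Portfolio 78.5 × 0.42 = 32.97
  Assignments 51.5 × 0.18 = 9.27
Sum = 71.6
Extra credit: 71.6 + 4 = 75.6
75.6 is ≥ 71 and < 91 → Merit

Merit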